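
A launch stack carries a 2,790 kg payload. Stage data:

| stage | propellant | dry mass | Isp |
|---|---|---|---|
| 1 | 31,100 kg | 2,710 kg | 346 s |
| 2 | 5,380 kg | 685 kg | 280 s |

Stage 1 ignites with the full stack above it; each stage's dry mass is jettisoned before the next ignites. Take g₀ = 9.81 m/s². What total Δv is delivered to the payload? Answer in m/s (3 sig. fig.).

Δv ≈ 7000 m/s

Ignition mass of stage 1 = 31,100+2,710 + 5,380+685 + 2,790 = 42,665 kg.
Stage 1: m₀ = 42,665 kg, m_f = 42,665 − 31,100 = 11,565 kg; Δv = 346×9.81×ln(3.689) = 3394.3×1.3054 ≈ 4431 m/s.
Stage 2: m₀ = 8,855 kg, m_f = 8,855 − 5,380 = 3,475 kg; Δv = 280×9.81×ln(2.548) = 2746.8×0.9354 ≈ 2569 m/s.
Total Δv = 4431 + 2569 = 7000 m/s.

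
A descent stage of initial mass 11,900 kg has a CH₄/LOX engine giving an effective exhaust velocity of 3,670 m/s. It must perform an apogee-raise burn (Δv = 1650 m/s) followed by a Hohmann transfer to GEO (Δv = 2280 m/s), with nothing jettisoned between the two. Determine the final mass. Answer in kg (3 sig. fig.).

After the first burn: m = 11900 × exp(−1650/3670.0) = 11900 × 0.63789 = 7,590.89 kg.
After the second burn: m = 7,590.89 × exp(−2280/3670.0) = 7,590.89 × 0.53727 = 4,078.36 kg.

final mass ≈ 4080 kg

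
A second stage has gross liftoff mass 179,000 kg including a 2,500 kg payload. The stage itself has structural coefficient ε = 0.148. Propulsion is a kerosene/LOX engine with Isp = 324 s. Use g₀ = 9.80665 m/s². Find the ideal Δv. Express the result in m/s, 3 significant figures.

Δv ≈ 5820 m/s

Stage wet mass = m₀ − payload = 179,000 − 2,500 = 176,500 kg.
Stage dry mass = ε × stage wet mass = 0.148 × 176,500 = 26,122 kg.
Burnout mass m_f = stage dry + payload = 26,122 + 2,500 = 28,622 kg.
v_e = Isp · g₀ = 324 × 9.80665 = 3177.4 m/s.
Δv = v_e · ln(179,000/28,622) = 3177.4 × ln(6.254) = 3177.4 × 1.8332 ≈ 5825 m/s.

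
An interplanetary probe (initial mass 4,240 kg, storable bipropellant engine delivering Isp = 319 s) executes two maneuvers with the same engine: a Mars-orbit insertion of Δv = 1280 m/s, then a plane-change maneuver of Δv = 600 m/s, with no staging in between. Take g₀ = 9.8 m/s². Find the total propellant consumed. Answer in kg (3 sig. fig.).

total propellant consumed ≈ 1920 kg

v_e = Isp · g₀ = 319 × 9.8 = 3126.2 m/s.
After the first burn: m = 4240 × exp(−1280/3126.2) = 4240 × 0.66402 = 2,815.44 kg.
After the second burn: m = 2,815.44 × exp(−600/3126.2) = 2,815.44 × 0.82537 = 2,323.78 kg.
Total propellant = m₀ − m_final = 4240 − 2,323.78 = 1,916.22 kg.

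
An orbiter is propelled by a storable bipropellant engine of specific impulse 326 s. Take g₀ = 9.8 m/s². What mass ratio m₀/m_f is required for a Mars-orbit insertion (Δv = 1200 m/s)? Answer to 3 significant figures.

v_e = Isp · g₀ = 326 × 9.8 = 3194.8 m/s.
m₀/m_f = exp(Δv / v_e) = exp(1200 / 3194.8) = exp(0.3756) = 1.4559.

mass ratio ≈ 1.46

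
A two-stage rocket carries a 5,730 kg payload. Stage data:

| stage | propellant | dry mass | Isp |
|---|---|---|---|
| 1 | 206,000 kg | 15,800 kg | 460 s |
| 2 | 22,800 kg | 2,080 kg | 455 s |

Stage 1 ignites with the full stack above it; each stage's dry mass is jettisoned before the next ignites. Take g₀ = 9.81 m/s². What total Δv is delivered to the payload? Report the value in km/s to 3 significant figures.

Ignition mass of stage 1 = 206,000+15,800 + 22,800+2,080 + 5,730 = 252,410 kg.
Stage 1: m₀ = 252,410 kg, m_f = 252,410 − 206,000 = 46,410 kg; Δv = 460×9.81×ln(5.439) = 4512.6×1.6935 ≈ 7642 m/s.
Stage 2: m₀ = 30,610 kg, m_f = 30,610 − 22,800 = 7,810 kg; Δv = 455×9.81×ln(3.919) = 4463.6×1.3659 ≈ 6097 m/s.
Total Δv = 7642 + 6097 = 13739 m/s.

Δv ≈ 13.7 km/s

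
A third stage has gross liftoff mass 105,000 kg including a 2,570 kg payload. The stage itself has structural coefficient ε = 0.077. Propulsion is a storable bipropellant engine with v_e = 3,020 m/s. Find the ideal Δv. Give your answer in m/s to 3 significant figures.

Δv ≈ 6970 m/s

Stage wet mass = m₀ − payload = 105,000 − 2,570 = 102,430 kg.
Stage dry mass = ε × stage wet mass = 0.077 × 102,430 = 7,887.11 kg.
Burnout mass m_f = stage dry + payload = 7,887.11 + 2,570 = 10,457.11 kg.
Δv = v_e · ln(105,000/10,457.11) = 3020.0 × ln(10.04) = 3020.0 × 2.3067 ≈ 6966 m/s.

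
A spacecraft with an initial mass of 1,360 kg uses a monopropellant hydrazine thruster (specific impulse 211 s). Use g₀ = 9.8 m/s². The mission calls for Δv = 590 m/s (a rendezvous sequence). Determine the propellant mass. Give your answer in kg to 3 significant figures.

propellant mass ≈ 338 kg

v_e = Isp · g₀ = 211 × 9.8 = 2067.8 m/s.
Using Δv = v_e ln(m₀/m_f): m₀/m_f = exp(Δv / v_e) = exp(590 / 2067.8) = exp(0.2853) = 1.3302.
m_f = 1,360 / 1.3302 = 1,022.4 kg, so propellant = m₀ − m_f = 1,360 − 1,022.4 = 337.6 kg.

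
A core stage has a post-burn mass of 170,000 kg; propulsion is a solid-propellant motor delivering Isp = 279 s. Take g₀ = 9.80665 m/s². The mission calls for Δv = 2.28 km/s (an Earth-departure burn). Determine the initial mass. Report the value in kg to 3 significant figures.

v_e = Isp · g₀ = 279 × 9.80665 = 2736.1 m/s.
m₀/m_f = exp(Δv / v_e) = exp(2280 / 2736.1) = exp(0.8333) = 2.3009.
m₀ = m_f × 2.3009 = 170,000 × 2.3009 = 391,153 kg.

initial mass ≈ 391000 kg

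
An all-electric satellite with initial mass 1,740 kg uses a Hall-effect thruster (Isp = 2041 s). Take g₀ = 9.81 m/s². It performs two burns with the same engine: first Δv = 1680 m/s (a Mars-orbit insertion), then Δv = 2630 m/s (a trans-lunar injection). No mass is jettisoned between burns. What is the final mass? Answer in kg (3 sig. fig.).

v_e = Isp · g₀ = 2041 × 9.81 = 20022.2 m/s.
After the first burn: m = 1740 × exp(−1680/20022.2) = 1740 × 0.91952 = 1,599.96 kg.
After the second burn: m = 1,599.96 × exp(−2630/20022.2) = 1,599.96 × 0.87691 = 1,403.02 kg.

final mass ≈ 1400 kg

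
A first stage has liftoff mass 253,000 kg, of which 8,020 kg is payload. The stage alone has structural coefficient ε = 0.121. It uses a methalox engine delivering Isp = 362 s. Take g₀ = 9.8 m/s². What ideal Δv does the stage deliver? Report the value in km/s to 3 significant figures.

Δv ≈ 6.76 km/s

Stage wet mass = m₀ − payload = 253,000 − 8,020 = 244,980 kg.
Stage dry mass = ε × stage wet mass = 0.121 × 244,980 = 29,642.6 kg.
Burnout mass m_f = stage dry + payload = 29,642.6 + 8,020 = 37,662.6 kg.
v_e = Isp · g₀ = 362 × 9.8 = 3547.6 m/s.
Δv = v_e · ln(253,000/37,662.6) = 3547.6 × ln(6.718) = 3547.6 × 1.9047 ≈ 6757 m/s.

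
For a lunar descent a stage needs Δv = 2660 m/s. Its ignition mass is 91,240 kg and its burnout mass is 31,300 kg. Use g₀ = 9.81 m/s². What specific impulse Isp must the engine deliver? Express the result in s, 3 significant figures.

Isp ≈ 253 s

ln(m₀/m_f) = ln(91240/31300) = ln(2.915) = 1.0699.
By the Tsiolkovsky rocket equation, v_e = Δv / ln(m₀/m_f) = 2660 / 1.0699 = 2486.3 m/s.
Isp = v_e / g₀ = 2486.3 / 9.81 = 253.4 s.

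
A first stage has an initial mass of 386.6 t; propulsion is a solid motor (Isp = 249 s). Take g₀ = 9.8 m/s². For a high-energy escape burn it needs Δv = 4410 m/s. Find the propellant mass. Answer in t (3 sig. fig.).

v_e = Isp · g₀ = 249 × 9.8 = 2440.2 m/s.
Using Δv = v_e ln(m₀/m_f): m₀/m_f = exp(Δv / v_e) = exp(4410 / 2440.2) = exp(1.8072) = 6.0935.
m_f = 386.6 / 6.0935 = 63.4447 t, so propellant = m₀ − m_f = 386.6 − 63.4447 = 323.1553 t.

propellant mass ≈ 323 t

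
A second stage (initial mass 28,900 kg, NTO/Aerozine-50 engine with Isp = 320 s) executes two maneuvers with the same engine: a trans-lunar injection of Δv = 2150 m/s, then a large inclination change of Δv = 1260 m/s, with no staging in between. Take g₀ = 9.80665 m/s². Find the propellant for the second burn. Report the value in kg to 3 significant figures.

v_e = Isp · g₀ = 320 × 9.80665 = 3138.1 m/s.
After the first burn: m = 28900 × exp(−2150/3138.1) = 28900 × 0.50403 = 14,566.5 kg.
After the second burn: m = 14,566.5 × exp(−1260/3138.1) = 14,566.5 × 0.66931 = 9,749.5 kg.
Second-burn propellant = 14,566.5 − 9,749.5 = 4,817 kg.

propellant for the second burn ≈ 4820 kg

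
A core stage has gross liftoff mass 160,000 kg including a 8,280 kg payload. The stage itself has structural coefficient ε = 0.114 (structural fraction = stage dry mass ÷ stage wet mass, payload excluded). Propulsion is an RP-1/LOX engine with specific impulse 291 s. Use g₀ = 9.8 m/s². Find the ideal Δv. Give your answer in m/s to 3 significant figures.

Δv ≈ 5230 m/s

Stage wet mass = m₀ − payload = 160,000 − 8,280 = 151,720 kg.
Stage dry mass = ε × stage wet mass = 0.114 × 151,720 = 17,296.1 kg.
Burnout mass m_f = stage dry + payload = 17,296.1 + 8,280 = 25,576.1 kg.
v_e = Isp · g₀ = 291 × 9.8 = 2851.8 m/s.
Rocket equation: Δv = v_e · ln(160,000/25,576.1) = 2851.8 × ln(6.256) = 2851.8 × 1.8335 ≈ 5229 m/s.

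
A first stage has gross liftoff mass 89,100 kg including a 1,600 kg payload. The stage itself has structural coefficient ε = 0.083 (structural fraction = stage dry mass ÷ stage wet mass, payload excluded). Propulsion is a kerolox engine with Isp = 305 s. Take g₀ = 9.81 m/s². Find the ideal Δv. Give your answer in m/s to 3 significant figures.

Stage wet mass = m₀ − payload = 89,100 − 1,600 = 87,500 kg.
Stage dry mass = ε × stage wet mass = 0.083 × 87,500 = 7,262.5 kg.
Burnout mass m_f = stage dry + payload = 7,262.5 + 1,600 = 8,862.5 kg.
v_e = Isp · g₀ = 305 × 9.81 = 2992.1 m/s.
Using Δv = v_e ln(m₀/m_f): Δv = v_e · ln(89,100/8,862.5) = 2992.1 × ln(10.05) = 2992.1 × 2.3079 ≈ 6905 m/s.

Δv ≈ 6910 m/s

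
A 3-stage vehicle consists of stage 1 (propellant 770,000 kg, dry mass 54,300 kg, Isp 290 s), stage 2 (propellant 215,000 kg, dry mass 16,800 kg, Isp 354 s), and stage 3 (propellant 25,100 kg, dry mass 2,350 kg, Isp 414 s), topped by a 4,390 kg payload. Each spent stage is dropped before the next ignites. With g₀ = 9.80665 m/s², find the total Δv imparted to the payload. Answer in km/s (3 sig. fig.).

Δv ≈ 15.7 km/s

Ignition mass of stage 1 = 770,000+54,300 + 215,000+16,800 + 25,100+2,350 + 4,390 = 1,087,940 kg.
Stage 1: m₀ = 1,087,940 kg, m_f = 1,087,940 − 770,000 = 317,940 kg; Δv = 290×9.80665×ln(3.422) = 2843.9×1.2302 ≈ 3499 m/s.
Stage 2: m₀ = 263,640 kg, m_f = 263,640 − 215,000 = 48,640 kg; Δv = 354×9.80665×ln(5.42) = 3471.6×1.6901 ≈ 5867 m/s.
Stage 3: m₀ = 31,840 kg, m_f = 31,840 − 25,100 = 6,740 kg; Δv = 414×9.80665×ln(4.724) = 4060.0×1.5527 ≈ 6304 m/s.
Total Δv = 3499 + 5867 + 6304 = 15670 m/s.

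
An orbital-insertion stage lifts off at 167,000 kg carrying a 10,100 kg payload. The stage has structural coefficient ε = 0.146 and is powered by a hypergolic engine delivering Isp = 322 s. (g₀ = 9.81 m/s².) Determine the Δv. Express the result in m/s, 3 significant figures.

Δv ≈ 5120 m/s

Stage wet mass = m₀ − payload = 167,000 − 10,100 = 156,900 kg.
Stage dry mass = ε × stage wet mass = 0.146 × 156,900 = 22,907.4 kg.
Burnout mass m_f = stage dry + payload = 22,907.4 + 10,100 = 33,007.4 kg.
v_e = Isp · g₀ = 322 × 9.81 = 3158.8 m/s.
From the ideal rocket equation, Δv = v_e · ln(167,000/33,007.4) = 3158.8 × ln(5.059) = 3158.8 × 1.6213 ≈ 5121 m/s.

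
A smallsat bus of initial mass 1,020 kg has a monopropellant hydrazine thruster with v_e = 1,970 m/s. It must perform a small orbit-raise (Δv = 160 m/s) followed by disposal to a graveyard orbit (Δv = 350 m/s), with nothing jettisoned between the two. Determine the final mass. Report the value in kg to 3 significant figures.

final mass ≈ 787 kg

After the first burn: m = 1020 × exp(−160/1970.0) = 1020 × 0.92199 = 940.43 kg.
After the second burn: m = 940.43 × exp(−350/1970.0) = 940.43 × 0.83722 = 787.347 kg.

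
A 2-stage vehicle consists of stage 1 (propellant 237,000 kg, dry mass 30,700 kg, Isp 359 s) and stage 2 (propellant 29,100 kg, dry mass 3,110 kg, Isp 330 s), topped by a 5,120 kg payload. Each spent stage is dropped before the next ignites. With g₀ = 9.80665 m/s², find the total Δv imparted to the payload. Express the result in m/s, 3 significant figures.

Δv ≈ 10200 m/s

Ignition mass of stage 1 = 237,000+30,700 + 29,100+3,110 + 5,120 = 305,030 kg.
Stage 1: m₀ = 305,030 kg, m_f = 305,030 − 237,000 = 68,030 kg; Δv = 359×9.80665×ln(4.484) = 3520.6×1.5005 ≈ 5283 m/s.
Stage 2: m₀ = 37,330 kg, m_f = 37,330 − 29,100 = 8,230 kg; Δv = 330×9.80665×ln(4.536) = 3236.2×1.5120 ≈ 4893 m/s.
Total Δv = 5283 + 4893 = 10176 m/s.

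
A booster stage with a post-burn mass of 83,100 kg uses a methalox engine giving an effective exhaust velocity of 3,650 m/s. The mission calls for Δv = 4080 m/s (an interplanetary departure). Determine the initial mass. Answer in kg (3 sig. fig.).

Rocket equation: m₀/m_f = exp(Δv / v_e) = exp(4080 / 3650.0) = exp(1.1178) = 3.0581.
m₀ = m_f × 3.0581 = 83,100 × 3.0581 = 254,128 kg.

initial mass ≈ 254000 kg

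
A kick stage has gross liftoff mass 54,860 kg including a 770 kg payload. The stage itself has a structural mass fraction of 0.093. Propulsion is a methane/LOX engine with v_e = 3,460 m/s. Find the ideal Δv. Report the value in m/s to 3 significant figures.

Stage wet mass = m₀ − payload = 54,860 − 770 = 54,090 kg.
Stage dry mass = ε × stage wet mass = 0.093 × 54,090 = 5,030.37 kg.
Burnout mass m_f = stage dry + payload = 5,030.37 + 770 = 5,800.37 kg.
Rocket equation: Δv = v_e · ln(54,860/5,800.37) = 3460.0 × ln(9.458) = 3460.0 × 2.2469 ≈ 7774 m/s.

Δv ≈ 7770 m/s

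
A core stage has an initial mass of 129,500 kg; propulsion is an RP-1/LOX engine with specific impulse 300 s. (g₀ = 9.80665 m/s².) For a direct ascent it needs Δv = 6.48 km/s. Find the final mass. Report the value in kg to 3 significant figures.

v_e = Isp · g₀ = 300 × 9.80665 = 2942.0 m/s.
m₀/m_f = exp(Δv / v_e) = exp(6480 / 2942.0) = exp(2.2026) = 9.0484.
m_f = m₀ / 9.0484 = 129,500 / 9.0484 = 14,311.9 kg.

final mass ≈ 14300 kg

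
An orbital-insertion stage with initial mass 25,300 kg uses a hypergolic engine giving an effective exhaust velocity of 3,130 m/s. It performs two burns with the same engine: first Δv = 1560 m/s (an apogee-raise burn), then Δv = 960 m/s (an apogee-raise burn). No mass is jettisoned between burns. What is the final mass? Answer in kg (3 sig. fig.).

After the first burn: m = 25300 × exp(−1560/3130.0) = 25300 × 0.60750 = 15,369.8 kg.
After the second burn: m = 15,369.8 × exp(−960/3130.0) = 15,369.8 × 0.73586 = 11,310 kg.

final mass ≈ 11300 kg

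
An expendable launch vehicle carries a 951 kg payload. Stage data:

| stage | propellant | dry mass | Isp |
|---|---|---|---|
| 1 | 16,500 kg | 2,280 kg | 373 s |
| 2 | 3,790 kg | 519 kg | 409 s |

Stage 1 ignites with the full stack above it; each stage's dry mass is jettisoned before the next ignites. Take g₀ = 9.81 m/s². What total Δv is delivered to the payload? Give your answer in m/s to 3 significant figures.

Δv ≈ 9360 m/s

Ignition mass of stage 1 = 16,500+2,280 + 3,790+519 + 951 = 24,040 kg.
Stage 1: m₀ = 24,040 kg, m_f = 24,040 − 16,500 = 7,540 kg; Δv = 373×9.81×ln(3.188) = 3659.1×1.1595 ≈ 4243 m/s.
Stage 2: m₀ = 5,260 kg, m_f = 5,260 − 3,790 = 1,470 kg; Δv = 409×9.81×ln(3.578) = 4012.3×1.2749 ≈ 5115 m/s.
Total Δv = 4243 + 5115 = 9358 m/s.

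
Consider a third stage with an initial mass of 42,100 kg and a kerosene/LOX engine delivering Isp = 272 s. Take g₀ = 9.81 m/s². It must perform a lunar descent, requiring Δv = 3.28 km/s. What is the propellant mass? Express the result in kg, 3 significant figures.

v_e = Isp · g₀ = 272 × 9.81 = 2668.3 m/s.
m₀/m_f = exp(Δv / v_e) = exp(3280 / 2668.3) = exp(1.2292) = 3.4186.
m_f = 42,100 / 3.4186 = 12,315 kg, so propellant = m₀ − m_f = 42,100 − 12,315 = 29,785 kg.

propellant mass ≈ 29800 kg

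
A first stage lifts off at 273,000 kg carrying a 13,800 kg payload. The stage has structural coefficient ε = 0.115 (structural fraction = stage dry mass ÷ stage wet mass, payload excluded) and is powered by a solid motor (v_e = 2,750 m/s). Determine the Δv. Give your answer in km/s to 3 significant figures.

Δv ≈ 5.04 km/s

Stage wet mass = m₀ − payload = 273,000 − 13,800 = 259,200 kg.
Stage dry mass = ε × stage wet mass = 0.115 × 259,200 = 29,808 kg.
Burnout mass m_f = stage dry + payload = 29,808 + 13,800 = 43,608 kg.
Δv = v_e · ln(273,000/43,608) = 2750.0 × ln(6.26) = 2750.0 × 1.8342 ≈ 5044 m/s.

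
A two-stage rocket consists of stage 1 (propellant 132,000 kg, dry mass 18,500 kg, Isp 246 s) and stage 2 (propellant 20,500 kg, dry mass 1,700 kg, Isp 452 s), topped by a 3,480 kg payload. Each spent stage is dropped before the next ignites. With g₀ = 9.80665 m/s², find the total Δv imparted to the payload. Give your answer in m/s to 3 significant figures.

Δv ≈ 10400 m/s

Ignition mass of stage 1 = 132,000+18,500 + 20,500+1,700 + 3,480 = 176,180 kg.
Stage 1: m₀ = 176,180 kg, m_f = 176,180 − 132,000 = 44,180 kg; Δv = 246×9.80665×ln(3.988) = 2412.4×1.3832 ≈ 3337 m/s.
Stage 2: m₀ = 25,680 kg, m_f = 25,680 − 20,500 = 5,180 kg; Δv = 452×9.80665×ln(4.958) = 4432.6×1.6009 ≈ 7096 m/s.
Total Δv = 3337 + 7096 = 10433 m/s.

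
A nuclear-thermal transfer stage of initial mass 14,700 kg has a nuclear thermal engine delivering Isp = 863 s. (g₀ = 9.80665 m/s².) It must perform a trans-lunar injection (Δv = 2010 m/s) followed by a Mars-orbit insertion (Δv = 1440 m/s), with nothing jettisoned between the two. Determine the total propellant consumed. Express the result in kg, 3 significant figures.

total propellant consumed ≈ 4920 kg

v_e = Isp · g₀ = 863 × 9.80665 = 8463.1 m/s.
After the first burn: m = 14700 × exp(−2010/8463.1) = 14700 × 0.78860 = 11,592.4 kg.
After the second burn: m = 11,592.4 × exp(−1440/8463.1) = 11,592.4 × 0.84354 = 9,778.65 kg.
Total propellant = m₀ − m_final = 14700 − 9,778.65 = 4,921.35 kg.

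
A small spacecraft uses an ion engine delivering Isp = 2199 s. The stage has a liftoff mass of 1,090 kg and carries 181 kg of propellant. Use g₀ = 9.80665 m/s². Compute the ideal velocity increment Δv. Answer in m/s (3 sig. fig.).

v_e = Isp · g₀ = 2199 × 9.80665 = 21564.8 m/s.
m_f = m₀ − m_prop = 1,090 − 181 = 909 kg.
By the Tsiolkovsky rocket equation, Δv = v_e · ln(m₀/m_f) = 21564.8 × ln(1.199) = 21564.8 × 0.1816 ≈ 3915.9 m/s.

Δv ≈ 3920 m/s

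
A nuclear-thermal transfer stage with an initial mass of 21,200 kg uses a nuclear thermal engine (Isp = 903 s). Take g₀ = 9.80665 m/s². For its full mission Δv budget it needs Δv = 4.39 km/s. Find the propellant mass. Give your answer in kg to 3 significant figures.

v_e = Isp · g₀ = 903 × 9.80665 = 8855.4 m/s.
m₀/m_f = exp(Δv / v_e) = exp(4390 / 8855.4) = exp(0.4957) = 1.6417.
m_f = 21,200 / 1.6417 = 12,913.4 kg, so propellant = m₀ − m_f = 21,200 − 12,913.4 = 8,286.6 kg.

propellant mass ≈ 8290 kg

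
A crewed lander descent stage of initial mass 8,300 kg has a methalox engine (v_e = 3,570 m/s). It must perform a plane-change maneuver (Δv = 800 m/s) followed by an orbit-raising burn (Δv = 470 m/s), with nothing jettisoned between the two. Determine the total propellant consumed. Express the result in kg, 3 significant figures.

total propellant consumed ≈ 2480 kg

After the first burn: m = 8300 × exp(−800/3570.0) = 8300 × 0.79924 = 6,633.69 kg.
After the second burn: m = 6,633.69 × exp(−470/3570.0) = 6,633.69 × 0.87665 = 5,815.42 kg.
Total propellant = m₀ − m_final = 8300 − 5,815.42 = 2,484.58 kg.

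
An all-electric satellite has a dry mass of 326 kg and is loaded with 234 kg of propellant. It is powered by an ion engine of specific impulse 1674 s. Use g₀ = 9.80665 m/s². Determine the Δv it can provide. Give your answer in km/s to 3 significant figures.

Δv ≈ 8.88 km/s

v_e = Isp · g₀ = 1674 × 9.80665 = 16416.3 m/s.
m₀ = m_dry + m_prop = 326 + 234 = 560 kg.
Δv = v_e · ln(m₀/m_f) = 16416.3 × ln(1.718) = 16416.3 × 0.5410 ≈ 8881.9 m/s.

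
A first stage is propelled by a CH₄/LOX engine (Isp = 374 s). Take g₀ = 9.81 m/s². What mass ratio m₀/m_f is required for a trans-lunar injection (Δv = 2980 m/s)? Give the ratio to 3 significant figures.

mass ratio ≈ 2.25

v_e = Isp · g₀ = 374 × 9.81 = 3668.9 m/s.
m₀/m_f = exp(Δv / v_e) = exp(2980 / 3668.9) = exp(0.8122) = 2.2529.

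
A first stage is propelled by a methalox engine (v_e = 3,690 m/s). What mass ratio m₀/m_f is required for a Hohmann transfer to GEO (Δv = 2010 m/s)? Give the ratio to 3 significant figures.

mass ratio ≈ 1.72

Rocket equation: m₀/m_f = exp(Δv / v_e) = exp(2010 / 3690.0) = exp(0.5447) = 1.7241.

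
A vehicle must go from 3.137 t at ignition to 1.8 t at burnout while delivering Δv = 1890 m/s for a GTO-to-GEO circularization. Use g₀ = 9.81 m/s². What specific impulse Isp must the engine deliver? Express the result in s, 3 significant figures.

ln(m₀/m_f) = ln(3137/1800) = ln(1.743) = 0.5555.
By the Tsiolkovsky rocket equation, v_e = Δv / ln(m₀/m_f) = 1890 / 0.5555 = 3402.5 m/s.
Isp = v_e / g₀ = 3402.5 / 9.81 = 346.8 s.

Isp ≈ 347 s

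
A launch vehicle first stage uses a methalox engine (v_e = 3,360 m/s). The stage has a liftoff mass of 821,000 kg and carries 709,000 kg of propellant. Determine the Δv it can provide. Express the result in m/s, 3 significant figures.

m_f = m₀ − m_prop = 821,000 − 709,000 = 112,000 kg.
Δv = v_e · ln(m₀/m_f) = 3360.0 × ln(7.33) = 3360.0 × 1.9920 ≈ 6693.2 m/s.

Δv ≈ 6690 m/s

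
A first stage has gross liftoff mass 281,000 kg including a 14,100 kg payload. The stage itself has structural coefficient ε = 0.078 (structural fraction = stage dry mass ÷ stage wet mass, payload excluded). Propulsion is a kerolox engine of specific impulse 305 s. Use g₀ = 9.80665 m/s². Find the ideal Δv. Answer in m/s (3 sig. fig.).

Stage wet mass = m₀ − payload = 281,000 − 14,100 = 266,900 kg.
Stage dry mass = ε × stage wet mass = 0.078 × 266,900 = 20,818.2 kg.
Burnout mass m_f = stage dry + payload = 20,818.2 + 14,100 = 34,918.2 kg.
v_e = Isp · g₀ = 305 × 9.80665 = 2991.0 m/s.
Rocket equation: Δv = v_e · ln(281,000/34,918.2) = 2991.0 × ln(8.047) = 2991.0 × 2.0853 ≈ 6237 m/s.

Δv ≈ 6240 m/s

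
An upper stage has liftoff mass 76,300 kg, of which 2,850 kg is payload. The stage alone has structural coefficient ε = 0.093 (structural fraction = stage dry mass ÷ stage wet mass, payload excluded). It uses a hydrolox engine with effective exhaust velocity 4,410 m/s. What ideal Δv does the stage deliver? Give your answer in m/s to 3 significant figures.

Stage wet mass = m₀ − payload = 76,300 − 2,850 = 73,450 kg.
Stage dry mass = ε × stage wet mass = 0.093 × 73,450 = 6,830.85 kg.
Burnout mass m_f = stage dry + payload = 6,830.85 + 2,850 = 9,680.85 kg.
By the Tsiolkovsky rocket equation, Δv = v_e · ln(76,300/9,680.85) = 4410.0 × ln(7.882) = 4410.0 × 2.0645 ≈ 9105 m/s.

Δv ≈ 9100 m/s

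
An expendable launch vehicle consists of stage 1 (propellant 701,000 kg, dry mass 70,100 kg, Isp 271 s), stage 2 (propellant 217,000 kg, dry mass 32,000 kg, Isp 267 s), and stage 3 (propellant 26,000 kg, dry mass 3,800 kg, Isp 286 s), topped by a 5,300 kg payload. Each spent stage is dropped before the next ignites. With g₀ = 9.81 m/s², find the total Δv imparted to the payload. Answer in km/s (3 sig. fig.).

Ignition mass of stage 1 = 701,000+70,100 + 217,000+32,000 + 26,000+3,800 + 5,300 = 1,055,200 kg.
Stage 1: m₀ = 1,055,200 kg, m_f = 1,055,200 − 701,000 = 354,200 kg; Δv = 271×9.81×ln(2.979) = 2658.5×1.0916 ≈ 2902 m/s.
Stage 2: m₀ = 284,100 kg, m_f = 284,100 − 217,000 = 67,100 kg; Δv = 267×9.81×ln(4.234) = 2619.3×1.4431 ≈ 3780 m/s.
Stage 3: m₀ = 35,100 kg, m_f = 35,100 − 26,000 = 9,100 kg; Δv = 286×9.81×ln(3.857) = 2805.7×1.3499 ≈ 3787 m/s.
Total Δv = 2902 + 3780 + 3787 = 10469 m/s.

Δv ≈ 10.5 km/s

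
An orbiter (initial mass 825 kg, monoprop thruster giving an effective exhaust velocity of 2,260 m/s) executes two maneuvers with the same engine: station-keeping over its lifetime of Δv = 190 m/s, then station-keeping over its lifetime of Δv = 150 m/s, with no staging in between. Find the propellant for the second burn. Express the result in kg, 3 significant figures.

propellant for the second burn ≈ 48.7 kg

After the first burn: m = 825 × exp(−190/2260.0) = 825 × 0.91937 = 758.48 kg.
After the second burn: m = 758.48 × exp(−150/2260.0) = 758.48 × 0.93578 = 709.77 kg.
Second-burn propellant = 758.48 − 709.77 = 48.71 kg.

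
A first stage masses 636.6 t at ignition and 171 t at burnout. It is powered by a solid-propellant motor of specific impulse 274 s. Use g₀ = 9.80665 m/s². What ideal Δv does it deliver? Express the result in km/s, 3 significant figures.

v_e = Isp · g₀ = 274 × 9.80665 = 2687.0 m/s.
Δv = v_e · ln(m₀/m_f) = 2687.0 × ln(3.723) = 2687.0 × 1.3145 ≈ 3532.0 m/s.

Δv ≈ 3.53 km/s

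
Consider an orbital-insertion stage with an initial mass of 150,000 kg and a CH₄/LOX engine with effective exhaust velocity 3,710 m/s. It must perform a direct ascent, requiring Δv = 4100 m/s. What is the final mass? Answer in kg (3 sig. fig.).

m₀/m_f = exp(Δv / v_e) = exp(4100 / 3710.0) = exp(1.1051) = 3.0196.
m_f = m₀ / 3.0196 = 150,000 / 3.0196 = 49,675.5 kg.

final mass ≈ 49700 kg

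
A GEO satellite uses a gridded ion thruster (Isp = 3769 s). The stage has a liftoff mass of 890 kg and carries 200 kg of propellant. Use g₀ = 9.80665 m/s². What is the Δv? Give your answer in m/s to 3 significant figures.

v_e = Isp · g₀ = 3769 × 9.80665 = 36961.3 m/s.
m_f = m₀ − m_prop = 890 − 200 = 690 kg.
Δv = v_e · ln(m₀/m_f) = 36961.3 × ln(1.29) = 36961.3 × 0.2545 ≈ 9407.7 m/s.

Δv ≈ 9410 m/s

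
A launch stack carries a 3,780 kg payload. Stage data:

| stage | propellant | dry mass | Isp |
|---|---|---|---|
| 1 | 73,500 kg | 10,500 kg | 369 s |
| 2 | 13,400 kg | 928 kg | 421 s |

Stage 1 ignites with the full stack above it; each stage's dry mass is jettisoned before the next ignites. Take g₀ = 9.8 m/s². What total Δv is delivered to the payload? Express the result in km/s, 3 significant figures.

Ignition mass of stage 1 = 73,500+10,500 + 13,400+928 + 3,780 = 102,108 kg.
Stage 1: m₀ = 102,108 kg, m_f = 102,108 − 73,500 = 28,608 kg; Δv = 369×9.8×ln(3.569) = 3616.2×1.2723 ≈ 4601 m/s.
Stage 2: m₀ = 18,108 kg, m_f = 18,108 − 13,400 = 4,708 kg; Δv = 421×9.8×ln(3.846) = 4125.8×1.3471 ≈ 5558 m/s.
Total Δv = 4601 + 5558 = 10159 m/s.

Δv ≈ 10.2 km/s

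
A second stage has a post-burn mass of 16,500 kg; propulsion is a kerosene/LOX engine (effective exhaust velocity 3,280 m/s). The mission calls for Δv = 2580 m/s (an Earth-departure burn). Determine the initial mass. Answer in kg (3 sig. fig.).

initial mass ≈ 36200 kg

Using Δv = v_e ln(m₀/m_f): m₀/m_f = exp(Δv / v_e) = exp(2580 / 3280.0) = exp(0.7866) = 2.1959.
m₀ = m_f × 2.1959 = 16,500 × 2.1959 = 36,232.4 kg.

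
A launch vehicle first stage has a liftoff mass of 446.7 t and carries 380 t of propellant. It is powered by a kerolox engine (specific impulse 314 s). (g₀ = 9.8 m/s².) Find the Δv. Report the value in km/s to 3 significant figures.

v_e = Isp · g₀ = 314 × 9.8 = 3077.2 m/s.
m_f = m₀ − m_prop = 446.7 − 380 = 66.7 t.
Δv = v_e · ln(m₀/m_f) = 3077.2 × ln(6.697) = 3077.2 × 1.9017 ≈ 5851.9 m/s.

Δv ≈ 5.85 km/s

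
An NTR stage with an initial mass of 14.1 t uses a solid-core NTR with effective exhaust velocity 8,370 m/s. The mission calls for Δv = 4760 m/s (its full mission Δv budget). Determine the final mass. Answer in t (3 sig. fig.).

Rocket equation: m₀/m_f = exp(Δv / v_e) = exp(4760 / 8370.0) = exp(0.5687) = 1.7660.
m_f = m₀ / 1.7660 = 14.1 / 1.7660 = 7.98414 t.

final mass ≈ 7.98 t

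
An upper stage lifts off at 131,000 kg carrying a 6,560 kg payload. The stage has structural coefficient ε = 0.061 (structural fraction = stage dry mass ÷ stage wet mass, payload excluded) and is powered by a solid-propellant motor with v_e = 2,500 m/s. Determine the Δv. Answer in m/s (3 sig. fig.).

Δv ≈ 5560 m/s

Stage wet mass = m₀ − payload = 131,000 − 6,560 = 124,440 kg.
Stage dry mass = ε × stage wet mass = 0.061 × 124,440 = 7,590.84 kg.
Burnout mass m_f = stage dry + payload = 7,590.84 + 6,560 = 14,150.84 kg.
Δv = v_e · ln(131,000/14,150.84) = 2500.0 × ln(9.257) = 2500.0 × 2.2254 ≈ 5564 m/s.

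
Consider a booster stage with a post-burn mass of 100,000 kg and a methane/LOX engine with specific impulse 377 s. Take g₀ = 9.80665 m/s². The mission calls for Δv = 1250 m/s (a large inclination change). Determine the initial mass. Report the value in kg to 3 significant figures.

initial mass ≈ 140000 kg

v_e = Isp · g₀ = 377 × 9.80665 = 3697.1 m/s.
Rocket equation: m₀/m_f = exp(Δv / v_e) = exp(1250 / 3697.1) = exp(0.3381) = 1.4023.
m₀ = m_f × 1.4023 = 100,000 × 1.4023 = 140,230 kg.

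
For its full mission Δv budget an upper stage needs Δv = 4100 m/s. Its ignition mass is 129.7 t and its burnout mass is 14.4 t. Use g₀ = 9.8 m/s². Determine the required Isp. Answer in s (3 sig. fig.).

Isp ≈ 190 s

ln(m₀/m_f) = ln(129700/14400) = ln(9.007) = 2.1980.
v_e = Δv / ln(m₀/m_f) = 4100 / 2.1980 = 1865.3 m/s.
Isp = v_e / g₀ = 1865.3 / 9.8 = 190.3 s.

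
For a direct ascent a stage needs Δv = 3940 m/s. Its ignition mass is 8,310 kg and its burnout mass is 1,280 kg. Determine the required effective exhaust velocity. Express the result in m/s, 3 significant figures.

ln(m₀/m_f) = ln(8310/1280) = ln(6.492) = 1.8706.
v_e = Δv / ln(m₀/m_f) = 3940 / 1.8706 = 2106.3 m/s.

v_e ≈ 2110 m/s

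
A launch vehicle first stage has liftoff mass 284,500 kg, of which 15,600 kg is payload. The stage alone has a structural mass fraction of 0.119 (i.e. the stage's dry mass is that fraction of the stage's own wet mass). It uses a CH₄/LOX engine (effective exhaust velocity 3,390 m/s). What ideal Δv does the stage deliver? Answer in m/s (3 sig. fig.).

Δv ≈ 6060 m/s

Stage wet mass = m₀ − payload = 284,500 − 15,600 = 268,900 kg.
Stage dry mass = ε × stage wet mass = 0.119 × 268,900 = 31,999.1 kg.
Burnout mass m_f = stage dry + payload = 31,999.1 + 15,600 = 47,599.1 kg.
Using Δv = v_e ln(m₀/m_f): Δv = v_e · ln(284,500/47,599.1) = 3390.0 × ln(5.977) = 3390.0 × 1.7879 ≈ 6061 m/s.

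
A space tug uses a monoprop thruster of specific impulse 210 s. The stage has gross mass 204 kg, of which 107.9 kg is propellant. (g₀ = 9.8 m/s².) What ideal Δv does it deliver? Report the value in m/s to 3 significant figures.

Δv ≈ 1550 m/s

v_e = Isp · g₀ = 210 × 9.8 = 2058.0 m/s.
m_f = m₀ − m_prop = 204 − 107.9 = 96.1 kg.
From the ideal rocket equation, Δv = v_e · ln(m₀/m_f) = 2058.0 × ln(2.123) = 2058.0 × 0.7527 ≈ 1549.1 m/s.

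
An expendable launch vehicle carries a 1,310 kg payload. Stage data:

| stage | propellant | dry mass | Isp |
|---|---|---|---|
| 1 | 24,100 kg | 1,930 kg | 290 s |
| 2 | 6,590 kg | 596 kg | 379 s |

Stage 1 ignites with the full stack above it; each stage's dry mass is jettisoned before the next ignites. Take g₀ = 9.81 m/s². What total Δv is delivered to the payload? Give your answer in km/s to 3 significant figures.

Ignition mass of stage 1 = 24,100+1,930 + 6,590+596 + 1,310 = 34,526 kg.
Stage 1: m₀ = 34,526 kg, m_f = 34,526 − 24,100 = 10,426 kg; Δv = 290×9.81×ln(3.312) = 2844.9×1.1974 ≈ 3407 m/s.
Stage 2: m₀ = 8,496 kg, m_f = 8,496 − 6,590 = 1,906 kg; Δv = 379×9.81×ln(4.458) = 3718.0×1.4946 ≈ 5557 m/s.
Total Δv = 3407 + 5557 = 8964 m/s.

Δv ≈ 8.96 km/s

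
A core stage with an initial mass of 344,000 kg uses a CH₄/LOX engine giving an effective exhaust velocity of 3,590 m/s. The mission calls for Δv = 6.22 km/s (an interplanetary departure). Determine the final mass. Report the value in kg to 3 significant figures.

final mass ≈ 60800 kg

By the Tsiolkovsky rocket equation, m₀/m_f = exp(Δv / v_e) = exp(6220 / 3590.0) = exp(1.7326) = 5.6553.
m_f = m₀ / 5.6553 = 344,000 / 5.6553 = 60,827.9 kg.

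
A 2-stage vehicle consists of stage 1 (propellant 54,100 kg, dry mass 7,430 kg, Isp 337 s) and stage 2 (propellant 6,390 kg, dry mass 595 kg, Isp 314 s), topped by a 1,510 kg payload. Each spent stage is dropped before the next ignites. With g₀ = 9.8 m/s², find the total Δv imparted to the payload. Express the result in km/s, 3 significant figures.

Δv ≈ 9.18 km/s

Ignition mass of stage 1 = 54,100+7,430 + 6,390+595 + 1,510 = 70,025 kg.
Stage 1: m₀ = 70,025 kg, m_f = 70,025 − 54,100 = 15,925 kg; Δv = 337×9.8×ln(4.397) = 3302.6×1.4810 ≈ 4891 m/s.
Stage 2: m₀ = 8,495 kg, m_f = 8,495 − 6,390 = 2,105 kg; Δv = 314×9.8×ln(4.036) = 3077.2×1.3952 ≈ 4293 m/s.
Total Δv = 4891 + 4293 = 9184 m/s.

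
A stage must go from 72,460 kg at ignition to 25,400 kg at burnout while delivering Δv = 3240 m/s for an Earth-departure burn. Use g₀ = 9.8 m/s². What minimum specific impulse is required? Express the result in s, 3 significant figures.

ln(m₀/m_f) = ln(72460/25400) = ln(2.853) = 1.0483.
By the Tsiolkovsky rocket equation, v_e = Δv / ln(m₀/m_f) = 3240 / 1.0483 = 3090.8 m/s.
Isp = v_e / g₀ = 3090.8 / 9.8 = 315.4 s.

Isp ≈ 315 s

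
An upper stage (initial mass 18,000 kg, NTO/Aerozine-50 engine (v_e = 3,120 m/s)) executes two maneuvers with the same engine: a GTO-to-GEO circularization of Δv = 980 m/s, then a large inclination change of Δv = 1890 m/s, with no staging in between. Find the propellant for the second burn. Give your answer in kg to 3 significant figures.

After the first burn: m = 18000 × exp(−980/3120.0) = 18000 × 0.73044 = 13,147.9 kg.
After the second burn: m = 13,147.9 × exp(−1890/3120.0) = 13,147.9 × 0.54565 = 7,174.15 kg.
Second-burn propellant = 13,147.9 − 7,174.15 = 5,973.75 kg.

propellant for the second burn ≈ 5970 kg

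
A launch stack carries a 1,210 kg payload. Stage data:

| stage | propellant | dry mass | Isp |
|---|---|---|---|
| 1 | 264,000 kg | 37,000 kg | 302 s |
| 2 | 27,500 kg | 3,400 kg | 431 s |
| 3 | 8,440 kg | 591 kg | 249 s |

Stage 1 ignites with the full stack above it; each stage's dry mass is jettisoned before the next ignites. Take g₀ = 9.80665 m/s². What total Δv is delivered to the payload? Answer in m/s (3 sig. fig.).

Δv ≈ 13300 m/s

Ignition mass of stage 1 = 264,000+37,000 + 27,500+3,400 + 8,440+591 + 1,210 = 342,141 kg.
Stage 1: m₀ = 342,141 kg, m_f = 342,141 − 264,000 = 78,141 kg; Δv = 302×9.80665×ln(4.379) = 2961.6×1.4767 ≈ 4373 m/s.
Stage 2: m₀ = 41,141 kg, m_f = 41,141 − 27,500 = 13,641 kg; Δv = 431×9.80665×ln(3.016) = 4226.7×1.1039 ≈ 4666 m/s.
Stage 3: m₀ = 10,241 kg, m_f = 10,241 − 8,440 = 1,801 kg; Δv = 249×9.80665×ln(5.686) = 2441.9×1.7381 ≈ 4244 m/s.
Total Δv = 4373 + 4666 + 4244 = 13283 m/s.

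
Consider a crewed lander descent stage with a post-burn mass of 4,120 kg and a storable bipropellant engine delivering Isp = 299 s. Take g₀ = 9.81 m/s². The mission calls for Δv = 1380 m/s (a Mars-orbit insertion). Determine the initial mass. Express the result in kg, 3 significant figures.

v_e = Isp · g₀ = 299 × 9.81 = 2933.2 m/s.
m₀/m_f = exp(Δv / v_e) = exp(1380 / 2933.2) = exp(0.4705) = 1.6008.
m₀ = m_f × 1.6008 = 4,120 × 1.6008 = 6,595.3 kg.

initial mass ≈ 6600 kg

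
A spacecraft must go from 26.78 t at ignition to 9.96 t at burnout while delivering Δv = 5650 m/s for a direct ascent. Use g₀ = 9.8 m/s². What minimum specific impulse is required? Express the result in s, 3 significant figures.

Isp ≈ 583 s

ln(m₀/m_f) = ln(26780/9960) = ln(2.689) = 0.9891.
v_e = Δv / ln(m₀/m_f) = 5650 / 0.9891 = 5712.4 m/s.
Isp = v_e / g₀ = 5712.4 / 9.8 = 582.9 s.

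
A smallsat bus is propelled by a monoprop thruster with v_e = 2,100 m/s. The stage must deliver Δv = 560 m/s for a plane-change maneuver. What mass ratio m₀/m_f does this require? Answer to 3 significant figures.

From the ideal rocket equation, m₀/m_f = exp(Δv / v_e) = exp(560 / 2100.0) = exp(0.2667) = 1.3056.

mass ratio ≈ 1.31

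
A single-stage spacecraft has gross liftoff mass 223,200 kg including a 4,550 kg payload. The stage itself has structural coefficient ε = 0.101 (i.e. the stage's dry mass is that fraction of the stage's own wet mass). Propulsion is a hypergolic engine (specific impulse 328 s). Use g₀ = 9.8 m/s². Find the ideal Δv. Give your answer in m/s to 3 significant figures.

Δv ≈ 6830 m/s

Stage wet mass = m₀ − payload = 223,200 − 4,550 = 218,650 kg.
Stage dry mass = ε × stage wet mass = 0.101 × 218,650 = 22,083.7 kg.
Burnout mass m_f = stage dry + payload = 22,083.7 + 4,550 = 26,633.7 kg.
v_e = Isp · g₀ = 328 × 9.8 = 3214.4 m/s.
By the Tsiolkovsky rocket equation, Δv = v_e · ln(223,200/26,633.7) = 3214.4 × ln(8.38) = 3214.4 × 2.1259 ≈ 6833 m/s.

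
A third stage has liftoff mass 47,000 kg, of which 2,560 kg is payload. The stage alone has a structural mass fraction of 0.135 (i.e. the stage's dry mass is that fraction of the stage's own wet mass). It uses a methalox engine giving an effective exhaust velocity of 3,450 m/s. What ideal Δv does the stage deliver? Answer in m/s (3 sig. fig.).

Δv ≈ 5880 m/s

Stage wet mass = m₀ − payload = 47,000 − 2,560 = 44,440 kg.
Stage dry mass = ε × stage wet mass = 0.135 × 44,440 = 5,999.4 kg.
Burnout mass m_f = stage dry + payload = 5,999.4 + 2,560 = 8,559.4 kg.
Δv = v_e · ln(47,000/8,559.4) = 3450.0 × ln(5.491) = 3450.0 × 1.7031 ≈ 5876 m/s.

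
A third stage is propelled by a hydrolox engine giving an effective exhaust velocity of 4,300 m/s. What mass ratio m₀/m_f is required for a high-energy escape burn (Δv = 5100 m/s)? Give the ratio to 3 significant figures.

From the ideal rocket equation, m₀/m_f = exp(Δv / v_e) = exp(5100 / 4300.0) = exp(1.1860) = 3.2741.

mass ratio ≈ 3.27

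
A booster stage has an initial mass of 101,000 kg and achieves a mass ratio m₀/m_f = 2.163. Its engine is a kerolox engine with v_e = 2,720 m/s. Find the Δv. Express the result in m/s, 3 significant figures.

Δv = v_e · ln(2.163) = 2720.0 × 0.7715 ≈ 2098.5 m/s.

Δv ≈ 2100 m/s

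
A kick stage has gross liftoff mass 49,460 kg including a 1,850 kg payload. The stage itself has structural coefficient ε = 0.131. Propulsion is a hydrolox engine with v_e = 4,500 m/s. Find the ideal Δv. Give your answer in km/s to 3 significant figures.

Δv ≈ 8.15 km/s

Stage wet mass = m₀ − payload = 49,460 − 1,850 = 47,610 kg.
Stage dry mass = ε × stage wet mass = 0.131 × 47,610 = 6,236.91 kg.
Burnout mass m_f = stage dry + payload = 6,236.91 + 1,850 = 8,086.91 kg.
By the Tsiolkovsky rocket equation, Δv = v_e · ln(49,460/8,086.91) = 4500.0 × ln(6.116) = 4500.0 × 1.8109 ≈ 8149 m/s.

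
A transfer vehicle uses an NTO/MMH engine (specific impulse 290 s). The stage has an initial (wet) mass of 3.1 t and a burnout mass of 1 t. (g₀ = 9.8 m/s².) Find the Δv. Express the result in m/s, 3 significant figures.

Δv ≈ 3220 m/s

v_e = Isp · g₀ = 290 × 9.8 = 2842.0 m/s.
Using Δv = v_e ln(m₀/m_f): Δv = v_e · ln(m₀/m_f) = 2842.0 × ln(3.1) = 2842.0 × 1.1314 ≈ 3215.4 m/s.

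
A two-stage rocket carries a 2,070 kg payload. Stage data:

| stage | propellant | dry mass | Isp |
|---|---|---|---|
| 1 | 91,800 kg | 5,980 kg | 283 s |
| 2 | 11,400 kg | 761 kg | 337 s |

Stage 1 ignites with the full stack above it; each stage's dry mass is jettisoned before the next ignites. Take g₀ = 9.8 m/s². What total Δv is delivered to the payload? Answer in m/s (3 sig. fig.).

Ignition mass of stage 1 = 91,800+5,980 + 11,400+761 + 2,070 = 112,011 kg.
Stage 1: m₀ = 112,011 kg, m_f = 112,011 − 91,800 = 20,211 kg; Δv = 283×9.8×ln(5.542) = 2773.4×1.7124 ≈ 4749 m/s.
Stage 2: m₀ = 14,231 kg, m_f = 14,231 − 11,400 = 2,831 kg; Δv = 337×9.8×ln(5.027) = 3302.6×1.6148 ≈ 5333 m/s.
Total Δv = 4749 + 5333 = 10082 m/s.

Δv ≈ 10100 m/s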